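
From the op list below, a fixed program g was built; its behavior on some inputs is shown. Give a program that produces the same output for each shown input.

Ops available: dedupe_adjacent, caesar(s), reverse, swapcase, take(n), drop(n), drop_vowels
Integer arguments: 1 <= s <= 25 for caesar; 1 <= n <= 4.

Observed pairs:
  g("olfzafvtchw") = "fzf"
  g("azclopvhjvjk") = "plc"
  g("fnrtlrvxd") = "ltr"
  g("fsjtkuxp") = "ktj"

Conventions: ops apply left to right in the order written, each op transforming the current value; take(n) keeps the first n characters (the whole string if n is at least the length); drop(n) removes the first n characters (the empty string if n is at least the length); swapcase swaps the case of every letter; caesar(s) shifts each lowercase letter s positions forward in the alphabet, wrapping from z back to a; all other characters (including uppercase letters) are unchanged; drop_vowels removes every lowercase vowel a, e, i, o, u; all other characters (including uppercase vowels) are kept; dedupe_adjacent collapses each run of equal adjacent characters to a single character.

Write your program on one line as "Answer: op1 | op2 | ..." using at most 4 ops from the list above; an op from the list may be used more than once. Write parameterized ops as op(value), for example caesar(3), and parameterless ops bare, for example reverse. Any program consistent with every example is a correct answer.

drop(2) | drop_vowels | take(3) | reverse

Check, running the answer program on each example:
  "olfzafvtchw" -> "fzafvtchw" -> "fzfvtchw" -> "fzf" -> "fzf"
  "azclopvhjvjk" -> "clopvhjvjk" -> "clpvhjvjk" -> "clp" -> "plc"
  "fnrtlrvxd" -> "rtlrvxd" -> "rtlrvxd" -> "rtl" -> "ltr"
  "fsjtkuxp" -> "jtkuxp" -> "jtkxp" -> "jtk" -> "ktj"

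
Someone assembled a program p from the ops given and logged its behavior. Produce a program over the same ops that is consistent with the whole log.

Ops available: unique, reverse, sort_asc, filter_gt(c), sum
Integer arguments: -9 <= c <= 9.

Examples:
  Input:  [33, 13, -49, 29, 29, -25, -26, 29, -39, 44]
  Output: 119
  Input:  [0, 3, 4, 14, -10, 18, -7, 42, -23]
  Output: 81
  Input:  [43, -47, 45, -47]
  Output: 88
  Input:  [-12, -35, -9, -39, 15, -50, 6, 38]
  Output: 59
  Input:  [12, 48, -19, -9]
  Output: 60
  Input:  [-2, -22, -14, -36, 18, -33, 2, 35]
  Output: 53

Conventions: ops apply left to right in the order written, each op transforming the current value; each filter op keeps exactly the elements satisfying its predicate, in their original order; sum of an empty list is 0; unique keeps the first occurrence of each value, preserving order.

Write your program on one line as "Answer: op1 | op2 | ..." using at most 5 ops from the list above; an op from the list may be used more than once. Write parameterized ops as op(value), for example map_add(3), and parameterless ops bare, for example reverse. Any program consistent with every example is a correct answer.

filter_gt(2) | unique | sort_asc | sum

Check, running the answer program on each example:
  [33, 13, -49, 29, 29, -25, -26, 29, -39, 44] -> [33, 13, 29, 29, 29, 44] -> [33, 13, 29, 44] -> [13, 29, 33, 44] -> 119
  [0, 3, 4, 14, -10, 18, -7, 42, -23] -> [3, 4, 14, 18, 42] -> [3, 4, 14, 18, 42] -> [3, 4, 14, 18, 42] -> 81
  [43, -47, 45, -47] -> [43, 45] -> [43, 45] -> [43, 45] -> 88
  [-12, -35, -9, -39, 15, -50, 6, 38] -> [15, 6, 38] -> [15, 6, 38] -> [6, 15, 38] -> 59
  [12, 48, -19, -9] -> [12, 48] -> [12, 48] -> [12, 48] -> 60
  [-2, -22, -14, -36, 18, -33, 2, 35] -> [18, 35] -> [18, 35] -> [18, 35] -> 53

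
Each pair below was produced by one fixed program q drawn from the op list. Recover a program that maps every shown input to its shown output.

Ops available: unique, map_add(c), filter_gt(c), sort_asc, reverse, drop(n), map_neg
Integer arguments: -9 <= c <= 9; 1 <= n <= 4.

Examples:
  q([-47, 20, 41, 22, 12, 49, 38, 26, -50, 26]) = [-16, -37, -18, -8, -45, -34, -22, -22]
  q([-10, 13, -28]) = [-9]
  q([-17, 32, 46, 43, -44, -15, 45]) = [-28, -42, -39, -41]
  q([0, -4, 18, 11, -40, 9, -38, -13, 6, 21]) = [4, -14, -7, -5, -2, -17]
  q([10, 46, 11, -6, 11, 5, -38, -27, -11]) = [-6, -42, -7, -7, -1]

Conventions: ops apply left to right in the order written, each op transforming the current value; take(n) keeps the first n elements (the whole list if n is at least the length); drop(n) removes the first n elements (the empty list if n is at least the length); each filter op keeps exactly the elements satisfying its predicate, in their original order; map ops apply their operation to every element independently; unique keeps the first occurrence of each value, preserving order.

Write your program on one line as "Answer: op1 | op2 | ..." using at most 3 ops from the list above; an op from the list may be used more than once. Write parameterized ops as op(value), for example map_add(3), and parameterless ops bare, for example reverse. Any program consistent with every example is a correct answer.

map_add(-4) | filter_gt(-7) | map_neg

Check, running the answer program on each example:
  [-47, 20, 41, 22, 12, 49, 38, 26, -50, 26] -> [-51, 16, 37, 18, 8, 45, 34, 22, -54, 22] -> [16, 37, 18, 8, 45, 34, 22, 22] -> [-16, -37, -18, -8, -45, -34, -22, -22]
  [-10, 13, -28] -> [-14, 9, -32] -> [9] -> [-9]
  [-17, 32, 46, 43, -44, -15, 45] -> [-21, 28, 42, 39, -48, -19, 41] -> [28, 42, 39, 41] -> [-28, -42, -39, -41]
  [0, -4, 18, 11, -40, 9, -38, -13, 6, 21] -> [-4, -8, 14, 7, -44, 5, -42, -17, 2, 17] -> [-4, 14, 7, 5, 2, 17] -> [4, -14, -7, -5, -2, -17]
  [10, 46, 11, -6, 11, 5, -38, -27, -11] -> [6, 42, 7, -10, 7, 1, -42, -31, -15] -> [6, 42, 7, 7, 1] -> [-6, -42, -7, -7, -1]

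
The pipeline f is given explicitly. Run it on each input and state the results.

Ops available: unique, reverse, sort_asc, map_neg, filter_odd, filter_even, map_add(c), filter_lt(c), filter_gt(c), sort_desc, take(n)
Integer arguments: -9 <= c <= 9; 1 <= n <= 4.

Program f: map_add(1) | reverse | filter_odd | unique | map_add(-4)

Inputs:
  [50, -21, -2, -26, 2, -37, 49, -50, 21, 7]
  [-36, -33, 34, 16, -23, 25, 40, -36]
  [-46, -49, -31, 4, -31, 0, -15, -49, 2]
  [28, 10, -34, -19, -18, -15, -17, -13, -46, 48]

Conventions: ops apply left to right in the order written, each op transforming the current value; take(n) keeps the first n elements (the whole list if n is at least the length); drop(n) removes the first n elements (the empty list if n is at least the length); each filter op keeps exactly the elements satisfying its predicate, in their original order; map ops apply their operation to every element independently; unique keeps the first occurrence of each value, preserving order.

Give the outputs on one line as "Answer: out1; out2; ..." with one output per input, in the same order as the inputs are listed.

Execution, op by op:
  [50, -21, -2, -26, 2, -37, 49, -50, 21, 7] -> [51, -20, -1, -25, 3, -36, 50, -49, 22, 8] -> [8, 22, -49, 50, -36, 3, -25, -1, -20, 51] -> [-49, 3, -25, -1, 51] -> [-49, 3, -25, -1, 51] -> [-53, -1, -29, -5, 47]
  [-36, -33, 34, 16, -23, 25, 40, -36] -> [-35, -32, 35, 17, -22, 26, 41, -35] -> [-35, 41, 26, -22, 17, 35, -32, -35] -> [-35, 41, 17, 35, -35] -> [-35, 41, 17, 35] -> [-39, 37, 13, 31]
  [-46, -49, -31, 4, -31, 0, -15, -49, 2] -> [-45, -48, -30, 5, -30, 1, -14, -48, 3] -> [3, -48, -14, 1, -30, 5, -30, -48, -45] -> [3, 1, 5, -45] -> [3, 1, 5, -45] -> [-1, -3, 1, -49]
  [28, 10, -34, -19, -18, -15, -17, -13, -46, 48] -> [29, 11, -33, -18, -17, -14, -16, -12, -45, 49] -> [49, -45, -12, -16, -14, -17, -18, -33, 11, 29] -> [49, -45, -17, -33, 11, 29] -> [49, -45, -17, -33, 11, 29] -> [45, -49, -21, -37, 7, 25]

[-53, -1, -29, -5, 47]; [-39, 37, 13, 31]; [-1, -3, 1, -49]; [45, -49, -21, -37, 7, 25]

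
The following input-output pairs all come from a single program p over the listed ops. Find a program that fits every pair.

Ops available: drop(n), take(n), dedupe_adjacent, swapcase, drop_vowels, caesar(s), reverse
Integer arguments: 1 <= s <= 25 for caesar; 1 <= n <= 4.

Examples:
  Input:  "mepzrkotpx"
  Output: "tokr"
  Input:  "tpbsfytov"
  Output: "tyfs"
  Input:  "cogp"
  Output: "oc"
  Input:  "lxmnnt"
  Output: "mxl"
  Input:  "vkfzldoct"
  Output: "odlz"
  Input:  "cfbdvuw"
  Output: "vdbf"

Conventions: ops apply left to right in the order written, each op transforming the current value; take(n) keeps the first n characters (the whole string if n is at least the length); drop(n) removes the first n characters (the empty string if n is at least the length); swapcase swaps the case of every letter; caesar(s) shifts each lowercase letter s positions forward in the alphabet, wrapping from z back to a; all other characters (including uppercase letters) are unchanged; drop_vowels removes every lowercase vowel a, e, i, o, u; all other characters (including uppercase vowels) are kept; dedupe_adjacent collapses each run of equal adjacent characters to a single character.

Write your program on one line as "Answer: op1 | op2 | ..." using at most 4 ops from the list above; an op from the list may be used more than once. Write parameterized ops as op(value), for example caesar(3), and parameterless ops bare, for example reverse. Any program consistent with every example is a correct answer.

dedupe_adjacent | reverse | drop(2) | take(4)

Check, running the answer program on each example:
  "mepzrkotpx" -> "mepzrkotpx" -> "xptokrzpem" -> "tokrzpem" -> "tokr"
  "tpbsfytov" -> "tpbsfytov" -> "votyfsbpt" -> "tyfsbpt" -> "tyfs"
  "cogp" -> "cogp" -> "pgoc" -> "oc" -> "oc"
  "lxmnnt" -> "lxmnt" -> "tnmxl" -> "mxl" -> "mxl"
  "vkfzldoct" -> "vkfzldoct" -> "tcodlzfkv" -> "odlzfkv" -> "odlz"
  "cfbdvuw" -> "cfbdvuw" -> "wuvdbfc" -> "vdbfc" -> "vdbf"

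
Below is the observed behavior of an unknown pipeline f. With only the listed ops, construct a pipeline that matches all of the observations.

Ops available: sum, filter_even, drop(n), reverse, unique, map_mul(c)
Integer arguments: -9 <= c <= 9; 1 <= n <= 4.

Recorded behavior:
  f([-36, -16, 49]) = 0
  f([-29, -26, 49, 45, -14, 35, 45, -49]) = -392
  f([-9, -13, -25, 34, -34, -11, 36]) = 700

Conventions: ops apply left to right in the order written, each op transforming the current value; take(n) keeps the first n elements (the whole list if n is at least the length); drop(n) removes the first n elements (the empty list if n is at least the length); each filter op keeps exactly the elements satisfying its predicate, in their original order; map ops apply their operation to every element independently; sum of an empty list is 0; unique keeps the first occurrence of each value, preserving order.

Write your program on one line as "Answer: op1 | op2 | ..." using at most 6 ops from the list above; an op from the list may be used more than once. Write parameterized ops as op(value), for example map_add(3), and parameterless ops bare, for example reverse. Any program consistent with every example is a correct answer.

map_mul(7) | unique | map_mul(4) | drop(1) | drop(4) | sum

Check, running the answer program on each example:
  [-36, -16, 49] -> [-252, -112, 343] -> [-252, -112, 343] -> [-1008, -448, 1372] -> [-448, 1372] -> [] -> 0
  [-29, -26, 49, 45, -14, 35, 45, -49] -> [-203, -182, 343, 315, -98, 245, 315, -343] -> [-203, -182, 343, 315, -98, 245, -343] -> [-812, -728, 1372, 1260, -392, 980, -1372] -> [-728, 1372, 1260, -392, 980, -1372] -> [980, -1372] -> -392
  [-9, -13, -25, 34, -34, -11, 36] -> [-63, -91, -175, 238, -238, -77, 252] -> [-63, -91, -175, 238, -238, -77, 252] -> [-252, -364, -700, 952, -952, -308, 1008] -> [-364, -700, 952, -952, -308, 1008] -> [-308, 1008] -> 700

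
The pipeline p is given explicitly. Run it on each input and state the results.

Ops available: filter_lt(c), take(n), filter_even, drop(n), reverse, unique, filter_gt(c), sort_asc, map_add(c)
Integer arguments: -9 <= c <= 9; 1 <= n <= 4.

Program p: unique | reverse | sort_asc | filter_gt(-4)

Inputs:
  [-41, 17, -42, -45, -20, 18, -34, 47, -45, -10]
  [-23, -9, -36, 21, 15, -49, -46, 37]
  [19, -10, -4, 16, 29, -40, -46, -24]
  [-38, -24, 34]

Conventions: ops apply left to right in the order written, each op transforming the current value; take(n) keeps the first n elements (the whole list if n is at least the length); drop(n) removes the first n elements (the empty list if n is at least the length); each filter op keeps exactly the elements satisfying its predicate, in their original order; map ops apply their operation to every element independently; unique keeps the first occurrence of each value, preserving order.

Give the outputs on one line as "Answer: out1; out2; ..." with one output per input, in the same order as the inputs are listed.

[17, 18, 47]; [15, 21, 37]; [16, 19, 29]; [34]

Execution, op by op:
  [-41, 17, -42, -45, -20, 18, -34, 47, -45, -10] -> [-41, 17, -42, -45, -20, 18, -34, 47, -10] -> [-10, 47, -34, 18, -20, -45, -42, 17, -41] -> [-45, -42, -41, -34, -20, -10, 17, 18, 47] -> [17, 18, 47]
  [-23, -9, -36, 21, 15, -49, -46, 37] -> [-23, -9, -36, 21, 15, -49, -46, 37] -> [37, -46, -49, 15, 21, -36, -9, -23] -> [-49, -46, -36, -23, -9, 15, 21, 37] -> [15, 21, 37]
  [19, -10, -4, 16, 29, -40, -46, -24] -> [19, -10, -4, 16, 29, -40, -46, -24] -> [-24, -46, -40, 29, 16, -4, -10, 19] -> [-46, -40, -24, -10, -4, 16, 19, 29] -> [16, 19, 29]
  [-38, -24, 34] -> [-38, -24, 34] -> [34, -24, -38] -> [-38, -24, 34] -> [34]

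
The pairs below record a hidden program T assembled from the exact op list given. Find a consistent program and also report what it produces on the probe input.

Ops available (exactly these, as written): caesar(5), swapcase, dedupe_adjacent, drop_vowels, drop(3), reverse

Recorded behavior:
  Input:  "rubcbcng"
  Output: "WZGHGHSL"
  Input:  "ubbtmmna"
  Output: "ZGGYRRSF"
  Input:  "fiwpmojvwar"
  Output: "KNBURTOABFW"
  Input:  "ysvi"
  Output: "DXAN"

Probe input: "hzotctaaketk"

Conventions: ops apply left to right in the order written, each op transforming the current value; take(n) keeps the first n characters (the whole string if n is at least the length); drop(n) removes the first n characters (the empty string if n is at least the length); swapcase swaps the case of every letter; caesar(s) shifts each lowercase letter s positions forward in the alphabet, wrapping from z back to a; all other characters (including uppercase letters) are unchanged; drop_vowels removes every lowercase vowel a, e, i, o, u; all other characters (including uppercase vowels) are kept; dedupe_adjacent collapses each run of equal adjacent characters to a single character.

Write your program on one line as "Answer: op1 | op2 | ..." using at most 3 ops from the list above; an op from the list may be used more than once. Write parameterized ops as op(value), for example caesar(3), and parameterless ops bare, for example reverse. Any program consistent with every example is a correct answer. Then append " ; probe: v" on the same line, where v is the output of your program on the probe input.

caesar(5) | swapcase ; probe: "METYHYFFPJYP"

Check, running the answer program on each example:
  "rubcbcng" -> "wzghghsl" -> "WZGHGHSL"
  "ubbtmmna" -> "zggyrrsf" -> "ZGGYRRSF"
  "fiwpmojvwar" -> "knburtoabfw" -> "KNBURTOABFW"
  "ysvi" -> "dxan" -> "DXAN"
  probe: "hzotctaaketk" -> "metyhyffpjyp" -> "METYHYFFPJYP"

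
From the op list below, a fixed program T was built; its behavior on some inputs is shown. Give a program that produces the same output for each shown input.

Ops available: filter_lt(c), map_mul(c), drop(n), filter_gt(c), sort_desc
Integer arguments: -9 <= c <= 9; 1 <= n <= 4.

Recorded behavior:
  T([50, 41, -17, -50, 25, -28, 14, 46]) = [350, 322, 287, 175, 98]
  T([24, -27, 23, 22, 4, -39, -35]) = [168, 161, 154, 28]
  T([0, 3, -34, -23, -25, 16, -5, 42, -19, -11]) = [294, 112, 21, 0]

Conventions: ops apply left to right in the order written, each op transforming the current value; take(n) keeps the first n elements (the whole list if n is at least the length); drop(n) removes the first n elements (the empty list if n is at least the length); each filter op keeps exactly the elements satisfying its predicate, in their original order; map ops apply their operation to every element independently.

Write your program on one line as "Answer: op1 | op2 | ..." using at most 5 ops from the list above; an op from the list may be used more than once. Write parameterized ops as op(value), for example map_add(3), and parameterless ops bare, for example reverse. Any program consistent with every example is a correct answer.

filter_gt(-8) | sort_desc | map_mul(7) | filter_gt(-8)

Check, running the answer program on each example:
  [50, 41, -17, -50, 25, -28, 14, 46] -> [50, 41, 25, 14, 46] -> [50, 46, 41, 25, 14] -> [350, 322, 287, 175, 98] -> [350, 322, 287, 175, 98]
  [24, -27, 23, 22, 4, -39, -35] -> [24, 23, 22, 4] -> [24, 23, 22, 4] -> [168, 161, 154, 28] -> [168, 161, 154, 28]
  [0, 3, -34, -23, -25, 16, -5, 42, -19, -11] -> [0, 3, 16, -5, 42] -> [42, 16, 3, 0, -5] -> [294, 112, 21, 0, -35] -> [294, 112, 21, 0]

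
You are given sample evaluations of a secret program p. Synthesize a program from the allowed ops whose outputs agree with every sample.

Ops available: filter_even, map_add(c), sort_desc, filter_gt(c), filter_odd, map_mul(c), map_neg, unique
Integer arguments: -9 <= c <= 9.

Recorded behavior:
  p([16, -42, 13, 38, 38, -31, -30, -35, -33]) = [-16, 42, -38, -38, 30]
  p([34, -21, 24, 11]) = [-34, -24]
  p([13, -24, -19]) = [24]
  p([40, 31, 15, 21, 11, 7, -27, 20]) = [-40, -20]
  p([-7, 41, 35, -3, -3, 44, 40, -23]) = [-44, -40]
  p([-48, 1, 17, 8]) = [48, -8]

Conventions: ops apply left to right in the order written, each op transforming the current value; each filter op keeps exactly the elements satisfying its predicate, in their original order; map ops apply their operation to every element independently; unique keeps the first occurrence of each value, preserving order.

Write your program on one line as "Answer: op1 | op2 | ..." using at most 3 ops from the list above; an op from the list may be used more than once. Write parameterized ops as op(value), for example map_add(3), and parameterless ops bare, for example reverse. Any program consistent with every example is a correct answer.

map_neg | filter_even

Check, running the answer program on each example:
  [16, -42, 13, 38, 38, -31, -30, -35, -33] -> [-16, 42, -13, -38, -38, 31, 30, 35, 33] -> [-16, 42, -38, -38, 30]
  [34, -21, 24, 11] -> [-34, 21, -24, -11] -> [-34, -24]
  [13, -24, -19] -> [-13, 24, 19] -> [24]
  [40, 31, 15, 21, 11, 7, -27, 20] -> [-40, -31, -15, -21, -11, -7, 27, -20] -> [-40, -20]
  [-7, 41, 35, -3, -3, 44, 40, -23] -> [7, -41, -35, 3, 3, -44, -40, 23] -> [-44, -40]
  [-48, 1, 17, 8] -> [48, -1, -17, -8] -> [48, -8]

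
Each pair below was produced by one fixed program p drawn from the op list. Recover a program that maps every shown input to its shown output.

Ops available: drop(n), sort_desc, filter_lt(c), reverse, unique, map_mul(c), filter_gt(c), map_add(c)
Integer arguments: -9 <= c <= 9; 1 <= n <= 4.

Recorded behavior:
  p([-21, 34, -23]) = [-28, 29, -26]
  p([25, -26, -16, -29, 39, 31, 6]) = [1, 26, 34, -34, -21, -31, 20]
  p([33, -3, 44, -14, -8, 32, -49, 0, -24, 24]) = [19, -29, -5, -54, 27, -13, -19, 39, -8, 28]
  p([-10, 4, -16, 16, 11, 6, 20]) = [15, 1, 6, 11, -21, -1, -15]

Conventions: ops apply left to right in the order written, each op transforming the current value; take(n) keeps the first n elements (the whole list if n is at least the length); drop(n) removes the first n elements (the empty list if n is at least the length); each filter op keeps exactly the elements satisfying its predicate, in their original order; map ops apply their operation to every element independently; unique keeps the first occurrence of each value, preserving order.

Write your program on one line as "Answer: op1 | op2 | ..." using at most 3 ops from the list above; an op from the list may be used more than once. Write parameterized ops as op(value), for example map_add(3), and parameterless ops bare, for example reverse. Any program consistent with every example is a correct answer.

reverse | map_add(-5)

Check, running the answer program on each example:
  [-21, 34, -23] -> [-23, 34, -21] -> [-28, 29, -26]
  [25, -26, -16, -29, 39, 31, 6] -> [6, 31, 39, -29, -16, -26, 25] -> [1, 26, 34, -34, -21, -31, 20]
  [33, -3, 44, -14, -8, 32, -49, 0, -24, 24] -> [24, -24, 0, -49, 32, -8, -14, 44, -3, 33] -> [19, -29, -5, -54, 27, -13, -19, 39, -8, 28]
  [-10, 4, -16, 16, 11, 6, 20] -> [20, 6, 11, 16, -16, 4, -10] -> [15, 1, 6, 11, -21, -1, -15]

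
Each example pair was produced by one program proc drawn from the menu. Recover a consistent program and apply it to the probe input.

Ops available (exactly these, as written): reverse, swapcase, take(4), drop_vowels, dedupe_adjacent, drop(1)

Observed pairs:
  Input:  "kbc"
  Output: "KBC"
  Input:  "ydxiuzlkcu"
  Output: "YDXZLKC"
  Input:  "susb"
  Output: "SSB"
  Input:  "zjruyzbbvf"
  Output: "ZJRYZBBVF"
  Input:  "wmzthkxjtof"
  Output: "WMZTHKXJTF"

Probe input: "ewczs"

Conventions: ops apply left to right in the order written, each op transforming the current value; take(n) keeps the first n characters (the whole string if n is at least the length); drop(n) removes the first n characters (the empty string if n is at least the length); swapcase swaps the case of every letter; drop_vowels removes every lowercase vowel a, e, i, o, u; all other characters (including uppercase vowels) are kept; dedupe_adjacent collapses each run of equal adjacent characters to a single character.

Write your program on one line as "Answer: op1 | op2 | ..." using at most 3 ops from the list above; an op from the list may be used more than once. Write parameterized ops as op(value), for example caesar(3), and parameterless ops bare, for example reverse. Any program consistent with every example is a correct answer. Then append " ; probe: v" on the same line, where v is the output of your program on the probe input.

drop_vowels | swapcase ; probe: "WCZS"

Check, running the answer program on each example:
  "kbc" -> "kbc" -> "KBC"
  "ydxiuzlkcu" -> "ydxzlkc" -> "YDXZLKC"
  "susb" -> "ssb" -> "SSB"
  "zjruyzbbvf" -> "zjryzbbvf" -> "ZJRYZBBVF"
  "wmzthkxjtof" -> "wmzthkxjtf" -> "WMZTHKXJTF"
  probe: "ewczs" -> "wczs" -> "WCZS"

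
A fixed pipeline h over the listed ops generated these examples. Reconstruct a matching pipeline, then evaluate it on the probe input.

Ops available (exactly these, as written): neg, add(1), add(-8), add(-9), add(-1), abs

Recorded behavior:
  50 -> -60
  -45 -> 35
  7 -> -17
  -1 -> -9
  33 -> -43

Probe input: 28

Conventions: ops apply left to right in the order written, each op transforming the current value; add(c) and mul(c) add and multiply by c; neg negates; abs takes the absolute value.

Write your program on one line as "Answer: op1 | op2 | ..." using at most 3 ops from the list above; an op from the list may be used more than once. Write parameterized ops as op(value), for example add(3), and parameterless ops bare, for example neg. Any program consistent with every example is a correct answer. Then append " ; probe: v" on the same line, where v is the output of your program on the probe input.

add(1) | neg | add(-9) ; probe: -38

Check, running the answer program on each example:
  50 -> 51 -> -51 -> -60
  -45 -> -44 -> 44 -> 35
  7 -> 8 -> -8 -> -17
  -1 -> 0 -> 0 -> -9
  33 -> 34 -> -34 -> -43
  probe: 28 -> 29 -> -29 -> -38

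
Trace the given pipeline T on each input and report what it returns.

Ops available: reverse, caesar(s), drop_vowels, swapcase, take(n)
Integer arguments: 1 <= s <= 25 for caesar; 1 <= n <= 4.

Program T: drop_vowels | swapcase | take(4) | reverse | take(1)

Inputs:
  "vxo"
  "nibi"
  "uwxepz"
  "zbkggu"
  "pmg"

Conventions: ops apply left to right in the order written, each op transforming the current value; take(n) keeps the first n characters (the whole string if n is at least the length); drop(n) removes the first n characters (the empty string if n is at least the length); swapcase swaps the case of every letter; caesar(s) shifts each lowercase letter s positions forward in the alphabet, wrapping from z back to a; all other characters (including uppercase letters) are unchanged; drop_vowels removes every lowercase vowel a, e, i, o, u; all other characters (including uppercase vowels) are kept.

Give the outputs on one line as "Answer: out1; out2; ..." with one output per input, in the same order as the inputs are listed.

Execution, op by op:
  "vxo" -> "vx" -> "VX" -> "VX" -> "XV" -> "X"
  "nibi" -> "nb" -> "NB" -> "NB" -> "BN" -> "B"
  "uwxepz" -> "wxpz" -> "WXPZ" -> "WXPZ" -> "ZPXW" -> "Z"
  "zbkggu" -> "zbkgg" -> "ZBKGG" -> "ZBKG" -> "GKBZ" -> "G"
  "pmg" -> "pmg" -> "PMG" -> "PMG" -> "GMP" -> "G"

"X"; "B"; "Z"; "G"; "G"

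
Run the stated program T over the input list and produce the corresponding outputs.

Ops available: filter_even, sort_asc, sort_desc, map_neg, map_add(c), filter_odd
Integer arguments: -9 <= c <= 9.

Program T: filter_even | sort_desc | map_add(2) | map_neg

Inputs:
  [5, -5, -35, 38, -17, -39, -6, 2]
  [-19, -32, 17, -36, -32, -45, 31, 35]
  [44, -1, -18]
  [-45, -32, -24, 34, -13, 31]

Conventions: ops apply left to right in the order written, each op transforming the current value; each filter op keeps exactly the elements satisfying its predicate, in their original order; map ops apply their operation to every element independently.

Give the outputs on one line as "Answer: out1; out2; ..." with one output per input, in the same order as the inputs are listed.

[-40, -4, 4]; [30, 30, 34]; [-46, 16]; [-36, 22, 30]

Execution, op by op:
  [5, -5, -35, 38, -17, -39, -6, 2] -> [38, -6, 2] -> [38, 2, -6] -> [40, 4, -4] -> [-40, -4, 4]
  [-19, -32, 17, -36, -32, -45, 31, 35] -> [-32, -36, -32] -> [-32, -32, -36] -> [-30, -30, -34] -> [30, 30, 34]
  [44, -1, -18] -> [44, -18] -> [44, -18] -> [46, -16] -> [-46, 16]
  [-45, -32, -24, 34, -13, 31] -> [-32, -24, 34] -> [34, -24, -32] -> [36, -22, -30] -> [-36, 22, 30]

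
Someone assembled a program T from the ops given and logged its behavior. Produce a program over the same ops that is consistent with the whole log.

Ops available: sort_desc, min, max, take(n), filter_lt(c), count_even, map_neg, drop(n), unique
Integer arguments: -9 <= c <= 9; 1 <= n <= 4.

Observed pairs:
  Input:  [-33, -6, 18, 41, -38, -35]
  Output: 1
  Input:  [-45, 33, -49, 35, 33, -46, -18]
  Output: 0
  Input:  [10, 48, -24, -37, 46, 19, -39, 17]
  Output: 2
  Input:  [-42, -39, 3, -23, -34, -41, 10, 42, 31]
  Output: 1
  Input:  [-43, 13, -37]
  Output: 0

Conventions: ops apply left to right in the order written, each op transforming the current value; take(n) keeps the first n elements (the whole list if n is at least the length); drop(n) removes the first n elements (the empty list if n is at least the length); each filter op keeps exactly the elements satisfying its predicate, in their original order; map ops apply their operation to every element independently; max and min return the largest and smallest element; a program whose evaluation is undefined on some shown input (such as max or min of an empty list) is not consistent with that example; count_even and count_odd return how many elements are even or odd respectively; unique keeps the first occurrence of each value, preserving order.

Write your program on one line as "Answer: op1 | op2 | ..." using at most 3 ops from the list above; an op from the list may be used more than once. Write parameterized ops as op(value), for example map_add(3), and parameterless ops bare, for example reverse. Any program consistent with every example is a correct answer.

map_neg | take(2) | count_even

Check, running the answer program on each example:
  [-33, -6, 18, 41, -38, -35] -> [33, 6, -18, -41, 38, 35] -> [33, 6] -> 1
  [-45, 33, -49, 35, 33, -46, -18] -> [45, -33, 49, -35, -33, 46, 18] -> [45, -33] -> 0
  [10, 48, -24, -37, 46, 19, -39, 17] -> [-10, -48, 24, 37, -46, -19, 39, -17] -> [-10, -48] -> 2
  [-42, -39, 3, -23, -34, -41, 10, 42, 31] -> [42, 39, -3, 23, 34, 41, -10, -42, -31] -> [42, 39] -> 1
  [-43, 13, -37] -> [43, -13, 37] -> [43, -13] -> 0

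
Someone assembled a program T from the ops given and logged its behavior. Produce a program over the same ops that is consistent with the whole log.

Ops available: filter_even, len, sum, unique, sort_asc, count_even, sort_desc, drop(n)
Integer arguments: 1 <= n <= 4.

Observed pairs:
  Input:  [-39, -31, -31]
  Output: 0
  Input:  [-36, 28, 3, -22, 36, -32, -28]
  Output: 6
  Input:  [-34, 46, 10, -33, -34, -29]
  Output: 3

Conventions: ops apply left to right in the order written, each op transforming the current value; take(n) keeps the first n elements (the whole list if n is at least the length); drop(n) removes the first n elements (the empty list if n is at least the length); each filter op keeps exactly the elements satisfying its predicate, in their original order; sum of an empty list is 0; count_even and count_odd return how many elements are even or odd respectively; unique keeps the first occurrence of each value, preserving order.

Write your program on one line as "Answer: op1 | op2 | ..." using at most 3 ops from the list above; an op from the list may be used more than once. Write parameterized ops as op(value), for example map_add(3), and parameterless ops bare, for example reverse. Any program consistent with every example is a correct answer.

unique | sort_asc | count_even

Check, running the answer program on each example:
  [-39, -31, -31] -> [-39, -31] -> [-39, -31] -> 0
  [-36, 28, 3, -22, 36, -32, -28] -> [-36, 28, 3, -22, 36, -32, -28] -> [-36, -32, -28, -22, 3, 28, 36] -> 6
  [-34, 46, 10, -33, -34, -29] -> [-34, 46, 10, -33, -29] -> [-34, -33, -29, 10, 46] -> 3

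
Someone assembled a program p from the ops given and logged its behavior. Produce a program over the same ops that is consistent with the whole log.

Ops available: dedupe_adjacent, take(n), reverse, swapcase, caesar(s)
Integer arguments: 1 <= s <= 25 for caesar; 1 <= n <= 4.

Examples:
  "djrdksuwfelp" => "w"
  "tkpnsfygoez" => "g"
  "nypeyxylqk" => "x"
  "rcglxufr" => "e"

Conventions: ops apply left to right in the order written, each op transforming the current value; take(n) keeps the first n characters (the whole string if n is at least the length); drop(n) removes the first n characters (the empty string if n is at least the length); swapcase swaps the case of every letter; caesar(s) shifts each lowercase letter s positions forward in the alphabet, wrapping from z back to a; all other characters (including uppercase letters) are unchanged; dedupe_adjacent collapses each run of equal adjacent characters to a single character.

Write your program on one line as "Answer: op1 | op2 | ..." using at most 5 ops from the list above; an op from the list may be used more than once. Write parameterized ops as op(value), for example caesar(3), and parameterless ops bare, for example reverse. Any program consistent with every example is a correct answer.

take(4) | reverse | take(1) | caesar(16) | caesar(3)

Check, running the answer program on each example:
  "djrdksuwfelp" -> "djrd" -> "drjd" -> "d" -> "t" -> "w"
  "tkpnsfygoez" -> "tkpn" -> "npkt" -> "n" -> "d" -> "g"
  "nypeyxylqk" -> "nype" -> "epyn" -> "e" -> "u" -> "x"
  "rcglxufr" -> "rcgl" -> "lgcr" -> "l" -> "b" -> "e"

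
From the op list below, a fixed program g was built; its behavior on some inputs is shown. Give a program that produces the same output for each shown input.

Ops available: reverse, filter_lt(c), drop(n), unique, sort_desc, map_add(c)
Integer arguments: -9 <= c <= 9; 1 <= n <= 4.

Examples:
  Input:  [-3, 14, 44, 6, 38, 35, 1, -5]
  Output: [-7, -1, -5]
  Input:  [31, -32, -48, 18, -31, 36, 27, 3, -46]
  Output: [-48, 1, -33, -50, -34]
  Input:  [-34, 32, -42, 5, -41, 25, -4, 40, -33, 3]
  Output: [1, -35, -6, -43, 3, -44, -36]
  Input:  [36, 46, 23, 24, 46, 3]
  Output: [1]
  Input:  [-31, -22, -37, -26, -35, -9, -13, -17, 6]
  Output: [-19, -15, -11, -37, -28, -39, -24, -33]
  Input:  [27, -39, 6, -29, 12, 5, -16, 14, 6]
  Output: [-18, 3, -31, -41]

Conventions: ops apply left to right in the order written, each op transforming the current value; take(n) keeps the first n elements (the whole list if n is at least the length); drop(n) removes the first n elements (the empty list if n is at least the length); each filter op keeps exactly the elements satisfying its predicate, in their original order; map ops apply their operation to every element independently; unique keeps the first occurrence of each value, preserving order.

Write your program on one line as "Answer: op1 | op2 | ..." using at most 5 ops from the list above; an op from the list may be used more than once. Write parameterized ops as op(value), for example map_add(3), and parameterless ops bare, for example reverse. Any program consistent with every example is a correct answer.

unique | reverse | map_add(-5) | filter_lt(1) | map_add(3)

Check, running the answer program on each example:
  [-3, 14, 44, 6, 38, 35, 1, -5] -> [-3, 14, 44, 6, 38, 35, 1, -5] -> [-5, 1, 35, 38, 6, 44, 14, -3] -> [-10, -4, 30, 33, 1, 39, 9, -8] -> [-10, -4, -8] -> [-7, -1, -5]
  [31, -32, -48, 18, -31, 36, 27, 3, -46] -> [31, -32, -48, 18, -31, 36, 27, 3, -46] -> [-46, 3, 27, 36, -31, 18, -48, -32, 31] -> [-51, -2, 22, 31, -36, 13, -53, -37, 26] -> [-51, -2, -36, -53, -37] -> [-48, 1, -33, -50, -34]
  [-34, 32, -42, 5, -41, 25, -4, 40, -33, 3] -> [-34, 32, -42, 5, -41, 25, -4, 40, -33, 3] -> [3, -33, 40, -4, 25, -41, 5, -42, 32, -34] -> [-2, -38, 35, -9, 20, -46, 0, -47, 27, -39] -> [-2, -38, -9, -46, 0, -47, -39] -> [1, -35, -6, -43, 3, -44, -36]
  [36, 46, 23, 24, 46, 3] -> [36, 46, 23, 24, 3] -> [3, 24, 23, 46, 36] -> [-2, 19, 18, 41, 31] -> [-2] -> [1]
  [-31, -22, -37, -26, -35, -9, -13, -17, 6] -> [-31, -22, -37, -26, -35, -9, -13, -17, 6] -> [6, -17, -13, -9, -35, -26, -37, -22, -31] -> [1, -22, -18, -14, -40, -31, -42, -27, -36] -> [-22, -18, -14, -40, -31, -42, -27, -36] -> [-19, -15, -11, -37, -28, -39, -24, -33]
  [27, -39, 6, -29, 12, 5, -16, 14, 6] -> [27, -39, 6, -29, 12, 5, -16, 14] -> [14, -16, 5, 12, -29, 6, -39, 27] -> [9, -21, 0, 7, -34, 1, -44, 22] -> [-21, 0, -34, -44] -> [-18, 3, -31, -41]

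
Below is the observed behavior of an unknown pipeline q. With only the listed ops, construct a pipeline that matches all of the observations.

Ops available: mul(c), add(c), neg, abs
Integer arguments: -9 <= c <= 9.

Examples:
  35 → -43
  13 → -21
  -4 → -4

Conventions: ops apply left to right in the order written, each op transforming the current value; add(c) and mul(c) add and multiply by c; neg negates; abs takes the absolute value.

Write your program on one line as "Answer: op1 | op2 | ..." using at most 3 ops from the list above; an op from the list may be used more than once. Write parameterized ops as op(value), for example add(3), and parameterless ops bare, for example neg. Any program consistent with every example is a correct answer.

add(7) | add(1) | neg

Check, running the answer program on each example:
  35 -> 42 -> 43 -> -43
  13 -> 20 -> 21 -> -21
  -4 -> 3 -> 4 -> -4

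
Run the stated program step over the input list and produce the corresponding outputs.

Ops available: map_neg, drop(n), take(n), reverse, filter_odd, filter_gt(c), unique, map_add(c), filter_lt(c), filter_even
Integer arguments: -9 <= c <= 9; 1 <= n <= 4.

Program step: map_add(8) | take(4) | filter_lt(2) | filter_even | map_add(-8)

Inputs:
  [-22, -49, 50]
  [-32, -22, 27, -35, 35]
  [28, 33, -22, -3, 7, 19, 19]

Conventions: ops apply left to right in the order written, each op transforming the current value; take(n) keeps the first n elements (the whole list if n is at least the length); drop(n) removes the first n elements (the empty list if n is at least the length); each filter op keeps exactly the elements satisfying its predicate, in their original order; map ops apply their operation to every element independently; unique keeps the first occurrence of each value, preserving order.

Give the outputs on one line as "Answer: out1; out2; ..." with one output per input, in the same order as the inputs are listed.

Execution, op by op:
  [-22, -49, 50] -> [-14, -41, 58] -> [-14, -41, 58] -> [-14, -41] -> [-14] -> [-22]
  [-32, -22, 27, -35, 35] -> [-24, -14, 35, -27, 43] -> [-24, -14, 35, -27] -> [-24, -14, -27] -> [-24, -14] -> [-32, -22]
  [28, 33, -22, -3, 7, 19, 19] -> [36, 41, -14, 5, 15, 27, 27] -> [36, 41, -14, 5] -> [-14] -> [-14] -> [-22]

[-22]; [-32, -22]; [-22]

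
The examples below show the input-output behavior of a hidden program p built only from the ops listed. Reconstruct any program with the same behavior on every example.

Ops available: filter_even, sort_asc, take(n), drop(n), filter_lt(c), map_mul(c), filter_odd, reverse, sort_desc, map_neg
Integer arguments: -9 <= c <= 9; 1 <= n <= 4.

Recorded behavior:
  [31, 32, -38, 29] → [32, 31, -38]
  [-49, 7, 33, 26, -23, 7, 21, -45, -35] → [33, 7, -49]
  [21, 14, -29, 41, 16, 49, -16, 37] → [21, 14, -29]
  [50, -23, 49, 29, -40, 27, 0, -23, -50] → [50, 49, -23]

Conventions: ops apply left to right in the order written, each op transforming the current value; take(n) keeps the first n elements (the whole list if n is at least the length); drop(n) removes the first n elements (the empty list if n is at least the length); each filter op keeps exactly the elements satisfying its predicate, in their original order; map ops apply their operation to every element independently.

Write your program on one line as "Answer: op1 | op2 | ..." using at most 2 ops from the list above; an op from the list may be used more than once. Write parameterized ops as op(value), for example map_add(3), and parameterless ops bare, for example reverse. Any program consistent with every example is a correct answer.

take(3) | sort_desc

Check, running the answer program on each example:
  [31, 32, -38, 29] -> [31, 32, -38] -> [32, 31, -38]
  [-49, 7, 33, 26, -23, 7, 21, -45, -35] -> [-49, 7, 33] -> [33, 7, -49]
  [21, 14, -29, 41, 16, 49, -16, 37] -> [21, 14, -29] -> [21, 14, -29]
  [50, -23, 49, 29, -40, 27, 0, -23, -50] -> [50, -23, 49] -> [50, 49, -23]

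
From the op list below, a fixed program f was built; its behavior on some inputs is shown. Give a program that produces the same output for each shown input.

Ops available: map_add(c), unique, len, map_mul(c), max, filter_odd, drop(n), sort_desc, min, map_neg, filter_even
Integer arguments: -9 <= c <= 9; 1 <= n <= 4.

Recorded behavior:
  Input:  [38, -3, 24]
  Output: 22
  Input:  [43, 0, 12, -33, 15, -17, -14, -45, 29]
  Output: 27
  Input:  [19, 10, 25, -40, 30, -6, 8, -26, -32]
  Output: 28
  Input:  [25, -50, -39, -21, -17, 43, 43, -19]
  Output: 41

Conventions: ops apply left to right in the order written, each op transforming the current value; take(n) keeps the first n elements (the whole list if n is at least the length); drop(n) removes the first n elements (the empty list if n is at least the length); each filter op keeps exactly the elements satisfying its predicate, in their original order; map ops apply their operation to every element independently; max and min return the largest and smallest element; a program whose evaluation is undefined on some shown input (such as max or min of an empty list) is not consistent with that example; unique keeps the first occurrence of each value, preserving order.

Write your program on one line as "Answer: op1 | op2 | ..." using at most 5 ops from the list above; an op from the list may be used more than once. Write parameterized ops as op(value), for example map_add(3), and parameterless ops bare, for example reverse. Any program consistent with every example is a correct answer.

unique | drop(2) | map_add(-2) | max

Check, running the answer program on each example:
  [38, -3, 24] -> [38, -3, 24] -> [24] -> [22] -> 22
  [43, 0, 12, -33, 15, -17, -14, -45, 29] -> [43, 0, 12, -33, 15, -17, -14, -45, 29] -> [12, -33, 15, -17, -14, -45, 29] -> [10, -35, 13, -19, -16, -47, 27] -> 27
  [19, 10, 25, -40, 30, -6, 8, -26, -32] -> [19, 10, 25, -40, 30, -6, 8, -26, -32] -> [25, -40, 30, -6, 8, -26, -32] -> [23, -42, 28, -8, 6, -28, -34] -> 28
  [25, -50, -39, -21, -17, 43, 43, -19] -> [25, -50, -39, -21, -17, 43, -19] -> [-39, -21, -17, 43, -19] -> [-41, -23, -19, 41, -21] -> 41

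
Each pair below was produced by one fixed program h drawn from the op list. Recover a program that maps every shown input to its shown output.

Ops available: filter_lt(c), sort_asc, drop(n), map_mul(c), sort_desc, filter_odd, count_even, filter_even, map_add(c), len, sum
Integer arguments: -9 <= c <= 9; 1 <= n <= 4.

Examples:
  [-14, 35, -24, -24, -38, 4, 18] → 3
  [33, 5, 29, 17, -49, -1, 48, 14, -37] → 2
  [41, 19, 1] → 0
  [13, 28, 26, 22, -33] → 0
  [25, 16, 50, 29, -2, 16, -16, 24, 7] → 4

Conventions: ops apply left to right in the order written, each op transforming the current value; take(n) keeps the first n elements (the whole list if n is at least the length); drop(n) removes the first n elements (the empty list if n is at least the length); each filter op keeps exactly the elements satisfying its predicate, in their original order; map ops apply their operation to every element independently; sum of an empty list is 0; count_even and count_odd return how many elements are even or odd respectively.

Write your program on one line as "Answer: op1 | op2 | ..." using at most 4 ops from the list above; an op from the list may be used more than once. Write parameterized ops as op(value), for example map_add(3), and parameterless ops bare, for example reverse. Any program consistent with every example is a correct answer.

drop(4) | filter_even | sort_desc | count_even

Check, running the answer program on each example:
  [-14, 35, -24, -24, -38, 4, 18] -> [-38, 4, 18] -> [-38, 4, 18] -> [18, 4, -38] -> 3
  [33, 5, 29, 17, -49, -1, 48, 14, -37] -> [-49, -1, 48, 14, -37] -> [48, 14] -> [48, 14] -> 2
  [41, 19, 1] -> [] -> [] -> [] -> 0
  [13, 28, 26, 22, -33] -> [-33] -> [] -> [] -> 0
  [25, 16, 50, 29, -2, 16, -16, 24, 7] -> [-2, 16, -16, 24, 7] -> [-2, 16, -16, 24] -> [24, 16, -2, -16] -> 4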